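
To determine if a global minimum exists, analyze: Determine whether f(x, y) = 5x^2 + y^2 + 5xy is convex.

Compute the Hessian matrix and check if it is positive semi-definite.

f(x,y) = 5x^2 + y^2 + 5xy
Hessian H = [[10, 5], [5, 2]]
trace(H) = 12, det(H) = -5
Eigenvalues: (12 +/- sqrt(164)) / 2 = 12.4, -0.4031
Since not both eigenvalues positive, f is neither convex nor concave.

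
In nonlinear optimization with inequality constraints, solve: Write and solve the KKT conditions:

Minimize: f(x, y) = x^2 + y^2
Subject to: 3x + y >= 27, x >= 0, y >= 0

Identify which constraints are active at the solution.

KKT conditions for min x^2 + y^2 s.t. 3x + 1y >= 27, x >= 0, y >= 0:
Stationarity: 2x = mu*3 + mu_x, 2y = mu*1 + mu_y, with mu, mu_x, mu_y >= 0
Complementary slackness: mu*(3x + y - 27) = 0, mu_x*x = 0, mu_y*y = 0
(0, 0) is infeasible (3*0 + 1*0 < 27), so if mu = 0 stationarity would force x = mu_x/2 >= 0, y = mu_y/2 >= 0 with mu_x*x = mu_y*y = 0, i.e. x = y = 0: contradiction. Hence mu > 0 and 3x + y = 27 is active.
Try x > 0, y > 0 (so mu_x = mu_y = 0): x = 3*mu/2, y = 1*mu/2
Substitute: 3*(3*mu/2) + 1*(1*mu/2) = 27
  mu*10/2 = 27 => mu = 27/5
x* = 81/10 > 0, y* = 27/10 > 0, consistent with mu_x = mu_y = 0.
f is convex and the constraints are linear, so this KKT point is the global minimum.
f* = 729/10
Active constraints: 3x + y >= 27 (holds with equality, mu = 27/5 > 0); x >= 0 and y >= 0 are inactive (mu_x = mu_y = 0).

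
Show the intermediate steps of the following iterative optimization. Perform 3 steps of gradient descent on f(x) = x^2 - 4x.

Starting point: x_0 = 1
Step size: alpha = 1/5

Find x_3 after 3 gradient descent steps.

f(x) = x^2 - 4x, f'(x) = 2x + (-4)
Step 1: f'(1) = -2, x_1 = 1 - 1/5 * -2 = 7/5
Step 2: f'(7/5) = -6/5, x_2 = 7/5 - 1/5 * -6/5 = 41/25
Step 3: f'(41/25) = -18/25, x_3 = 41/25 - 1/5 * -18/25 = 223/125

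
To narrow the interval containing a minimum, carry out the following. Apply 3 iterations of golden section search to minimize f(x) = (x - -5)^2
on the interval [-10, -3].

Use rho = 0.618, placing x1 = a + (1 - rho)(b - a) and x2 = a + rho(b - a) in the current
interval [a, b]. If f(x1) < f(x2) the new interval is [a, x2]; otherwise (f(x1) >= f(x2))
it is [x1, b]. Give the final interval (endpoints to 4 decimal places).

Golden section search for min of f(x) = (x - -5)^2 on [-10, -3].
Each step: x1 = a + (1 - rho)(b - a), x2 = a + rho(b - a); if f(x1) < f(x2) keep [a, x2], otherwise keep [x1, b].
Step 1: [-10.0000, -3.0000], x1=-7.3260 (f=5.4103), x2=-5.6740 (f=0.4543); f(x1) > f(x2) => keep [-7.3260, -3.0000]
Step 2: [-7.3260, -3.0000], x1=-5.6735 (f=0.4536), x2=-4.6525 (f=0.1207); f(x1) > f(x2) => keep [-5.6735, -3.0000]
Step 3: [-5.6735, -3.0000], x1=-4.6522 (f=0.1210), x2=-4.0213 (f=0.9579); f(x1) < f(x2) => keep [-5.6735, -4.0213]
Final interval: [-5.6735, -4.0213]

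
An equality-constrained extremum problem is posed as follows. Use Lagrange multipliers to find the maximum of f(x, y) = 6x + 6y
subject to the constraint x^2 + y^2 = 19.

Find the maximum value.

Set up Lagrange conditions: grad f = lambda * grad g
  6 = 2*lambda*x
  6 = 2*lambda*y
From these: x/y = 6/6, so x = 6t, y = 6t for some t.
Substitute into constraint: (6t)^2 + (6t)^2 = 19
  t^2 * 72 = 19
  t = sqrt(19/72)
Maximum = 6*x + 6*y = (6^2 + 6^2)*t = 72 * sqrt(19/72) = sqrt(1368)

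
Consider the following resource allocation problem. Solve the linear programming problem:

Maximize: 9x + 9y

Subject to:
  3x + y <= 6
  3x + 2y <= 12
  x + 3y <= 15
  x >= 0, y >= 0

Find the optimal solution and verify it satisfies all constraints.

Feasible vertices: (0, 0), (0, 5), (3/8, 39/8), (2, 0)
Objective 9x + 9y at each vertex:
  (0, 0): 0
  (0, 5): 45
  (3/8, 39/8): 189/4
  (2, 0): 18
Maximum is 189/4 at (3/8, 39/8).
Verify constraints at (x, y) = (3/8, 39/8):
  3*(3/8) + 1*(39/8) = 6 <= 6 (active)
  3*(3/8) + 2*(39/8) = 87/8 <= 12
  1*(3/8) + 3*(39/8) = 15 <= 15 (active)
  x = 3/8 >= 0, y = 39/8 >= 0. All constraints satisfied.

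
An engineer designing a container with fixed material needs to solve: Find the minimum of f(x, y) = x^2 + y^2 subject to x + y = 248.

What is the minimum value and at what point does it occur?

Substitute y = 248 - x into f(x,y) = x^2 + y^2:
g(x) = x^2 + (248 - x)^2 = 2x^2 - 496x + 61504
g'(x) = 4x - 496 = 0  =>  x = 124
y = 248 - 124 = 124
Minimum value = 124^2 + 124^2 = 30752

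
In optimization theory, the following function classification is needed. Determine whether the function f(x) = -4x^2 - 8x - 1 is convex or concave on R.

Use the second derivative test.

f(x) = -4x^2 - 8x - 1
f'(x) = -8x - 8
f''(x) = -8
Since f''(x) = -8 < 0 for all x, f is concave on R.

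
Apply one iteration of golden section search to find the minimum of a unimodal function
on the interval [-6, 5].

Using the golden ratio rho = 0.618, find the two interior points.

Golden section search on [-6, 5].
Golden ratio rho = 0.618 (approx).
Interior points:
  x_1 = -6 + (1-0.618)*11 = -1.7980
  x_2 = -6 + 0.618*11 = 0.7980
Compare f(x_1) and f(x_2) to determine which subinterval to keep.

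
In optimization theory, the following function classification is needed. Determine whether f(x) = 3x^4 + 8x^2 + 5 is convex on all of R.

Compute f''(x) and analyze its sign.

f(x) = 3x^4 + 8x^2 + 5
f'(x) = 12x^3 + 16x
f''(x) = 36x^2 + 16
f''(x) = 36x^2 + 16 >= 16 > 0 for all x
Therefore, f is convex on R.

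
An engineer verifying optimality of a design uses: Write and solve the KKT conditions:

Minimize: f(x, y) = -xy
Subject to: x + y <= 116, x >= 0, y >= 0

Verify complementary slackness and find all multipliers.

Problem: min -xy s.t. x + y <= 116 (multiplier lambda), x >= 0 (mu_x), y >= 0 (mu_y)
KKT stationarity: -y + lambda - mu_x = 0, -x + lambda - mu_y = 0, with lambda, mu_x, mu_y >= 0
Complementary slackness: lambda*(x + y - 116) = 0, mu_x*x = 0, mu_y*y = 0
If lambda = 0: y = -mu_x <= 0 and x = -mu_y <= 0 force x = y = 0 with f = 0; but x = y = 58 is feasible with f = -3364 < 0, so this is not the minimum. Hence lambda > 0 and x + y = 116.
Try x > 0, y > 0 (so mu_x = mu_y = 0): y = lambda, x = lambda => x = y = lambda
x + y = 116 => 2*lambda = 116 => lambda = 58
x* = y* = 58 > 0, consistent with mu_x = mu_y = 0.
(Any feasible point with x = 0 or y = 0 has f = 0 > -3364, so the minimum is not on those boundaries.)
min(-xy) = -3364 (i.e. max xy = 3364)
Multipliers: lambda = 58, mu_x = 0, mu_y = 0
Complementary slackness: lambda*(x + y - 116) = 58*(58 + 58 - 116) = 0, mu_x*x = 0*58 = 0, mu_y*y = 0*58 = 0. Satisfied.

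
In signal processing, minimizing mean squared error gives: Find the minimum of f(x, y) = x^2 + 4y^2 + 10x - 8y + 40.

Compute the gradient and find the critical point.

f(x,y) = x^2 + 4y^2 + 10x - 8y + 40
df/dx = 2x + (10) = 0  =>  x = -5
df/dy = 8y + (-8) = 0  =>  y = 1
f(-5, 1) = 1*(-5)^2 + 4*(1)^2 + 10*(-5) + -8*(1) + 40 = 11
Hessian is diagonal with entries 2, 8 > 0, so this is a minimum.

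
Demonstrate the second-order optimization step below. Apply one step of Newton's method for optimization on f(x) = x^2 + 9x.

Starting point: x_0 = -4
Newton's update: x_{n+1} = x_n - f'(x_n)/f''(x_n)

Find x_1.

f(x) = x^2 + 9x
f'(x) = 2x + (9), f''(x) = 2
Newton step: x_1 = x_0 - f'(x_0)/f''(x_0)
f'(-4) = 1
x_1 = -4 - 1/2 = -9/2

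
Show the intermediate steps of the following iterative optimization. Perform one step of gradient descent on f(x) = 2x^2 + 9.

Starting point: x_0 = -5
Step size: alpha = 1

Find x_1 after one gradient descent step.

f(x) = 2x^2 + 9
f'(x) = 4x + 0
f'(-5) = 4*-5 + (0) = -20
x_1 = x_0 - alpha * f'(x_0) = -5 - 1 * -20 = 15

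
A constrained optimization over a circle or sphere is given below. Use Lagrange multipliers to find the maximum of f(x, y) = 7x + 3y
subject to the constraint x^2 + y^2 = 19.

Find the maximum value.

Set up Lagrange conditions: grad f = lambda * grad g
  7 = 2*lambda*x
  3 = 2*lambda*y
From these: x/y = 7/3, so x = 7t, y = 3t for some t.
Substitute into constraint: (7t)^2 + (3t)^2 = 19
  t^2 * 58 = 19
  t = sqrt(19/58)
Maximum = 7*x + 3*y = (7^2 + 3^2)*t = 58 * sqrt(19/58) = sqrt(1102)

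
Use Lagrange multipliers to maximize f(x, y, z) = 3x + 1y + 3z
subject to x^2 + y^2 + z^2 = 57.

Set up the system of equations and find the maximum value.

Lagrange conditions: 3 = 2*lambda*x, 1 = 2*lambda*y, 3 = 2*lambda*z
So x:3 = y:1 = z:3, i.e. x = 3t, y = 1t, z = 3t
Constraint: t^2*(3^2 + 1^2 + 3^2) = 57
  t^2 * 19 = 57  =>  t = sqrt(3)
Maximum = 3*3t + 1*1t + 3*3t = 19*sqrt(3) = sqrt(1083)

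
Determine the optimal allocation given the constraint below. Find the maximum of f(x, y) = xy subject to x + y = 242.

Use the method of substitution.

Substitute y = 242 - x into f(x,y) = xy:
g(x) = x(242 - x) = 242x - x^2
g'(x) = 242 - 2x = 0  =>  x = 121
y = 242 - 121 = 121
Maximum value = 121 * 121 = 14641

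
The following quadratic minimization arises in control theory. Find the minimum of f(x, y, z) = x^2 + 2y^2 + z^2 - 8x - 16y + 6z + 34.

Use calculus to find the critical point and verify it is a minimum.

f(x,y,z) = x^2 + 2y^2 + z^2 - 8x - 16y + 6z + 34
df/dx = 2x + (-8) = 0 => x = 4
df/dy = 4y + (-16) = 0 => y = 4
df/dz = 2z + (6) = 0 => z = -3
f(4,4,-3) = 1*(4)^2 + 2*(4)^2 + 1*(-3)^2 + -8*(4) + -16*(4) + 6*(-3) + 34 = -23
Hessian is diagonal with entries 2, 4, 2 > 0, confirmed minimum.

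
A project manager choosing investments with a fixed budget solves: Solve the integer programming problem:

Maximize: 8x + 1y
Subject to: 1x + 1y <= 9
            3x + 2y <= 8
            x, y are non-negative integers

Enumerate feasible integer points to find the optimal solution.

Constraint 1: 1x + 1y <= 9
Constraint 2: 3x + 2y <= 8
Feasible x range (need y >= 0): 0 <= x <= min(9/1, 8/3) => x in {0, ..., 2}.
Enumerate feasible integer points row by row (the coefficient of y is 1 > 0, so for each x the largest feasible y gives the best value):
  x = 0: y <= min((9 - 1*0)/1, (8 - 3*0)/2) => y in {0, ..., 4}; best 8*0 + 1*4 = 4
  x = 1: y <= min((9 - 1*1)/1, (8 - 3*1)/2) => y in {0, ..., 2}; best 8*1 + 1*2 = 10
  x = 2: y <= min((9 - 1*2)/1, (8 - 3*2)/2) => y in {0, ..., 1}; best 8*2 + 1*1 = 17
The maximum 8x + 1y = 17 is achieved at x = 2, y = 1.
Check: 1*2 + 1*1 = 3 <= 9 and 3*2 + 2*1 = 8 <= 8.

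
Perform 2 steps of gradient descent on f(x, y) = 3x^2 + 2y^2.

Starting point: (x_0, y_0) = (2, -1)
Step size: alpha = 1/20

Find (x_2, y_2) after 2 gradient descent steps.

f(x,y) = 3x^2 + 2y^2
grad_x = 6x + 0y, grad_y = 4y + 0x
Step 1: grad = (12, -4), (7/5, -4/5)
Step 2: grad = (42/5, -16/5), (49/50, -16/25)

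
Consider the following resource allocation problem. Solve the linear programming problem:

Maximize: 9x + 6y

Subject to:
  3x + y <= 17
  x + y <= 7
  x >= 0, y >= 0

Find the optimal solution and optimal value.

Feasible vertices: (0, 0), (0, 7), (5, 2), (17/3, 0)
Objective 9x + 6y at each:
  (0, 0): 0
  (0, 7): 42
  (5, 2): 57
  (17/3, 0): 51
Maximum is 57 at (5, 2).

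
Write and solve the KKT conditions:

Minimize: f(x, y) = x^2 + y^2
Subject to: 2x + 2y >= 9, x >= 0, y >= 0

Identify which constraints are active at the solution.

KKT conditions for min x^2 + y^2 s.t. 2x + 2y >= 9, x >= 0, y >= 0:
Stationarity: 2x = mu*2 + mu_x, 2y = mu*2 + mu_y, with mu, mu_x, mu_y >= 0
Complementary slackness: mu*(2x + 2y - 9) = 0, mu_x*x = 0, mu_y*y = 0
(0, 0) is infeasible (2*0 + 2*0 < 9), so if mu = 0 stationarity would force x = mu_x/2 >= 0, y = mu_y/2 >= 0 with mu_x*x = mu_y*y = 0, i.e. x = y = 0: contradiction. Hence mu > 0 and 2x + 2y = 9 is active.
Try x > 0, y > 0 (so mu_x = mu_y = 0): x = 2*mu/2, y = 2*mu/2
Substitute: 2*(2*mu/2) + 2*(2*mu/2) = 9
  mu*8/2 = 9 => mu = 9/4
x* = 9/4 > 0, y* = 9/4 > 0, consistent with mu_x = mu_y = 0.
f is convex and the constraints are linear, so this KKT point is the global minimum.
f* = 81/8
Active constraints: 2x + 2y >= 9 (holds with equality, mu = 9/4 > 0); x >= 0 and y >= 0 are inactive (mu_x = mu_y = 0).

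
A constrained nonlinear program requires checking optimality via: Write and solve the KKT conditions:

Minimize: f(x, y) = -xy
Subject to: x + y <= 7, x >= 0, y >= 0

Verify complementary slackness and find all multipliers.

Problem: min -xy s.t. x + y <= 7 (multiplier lambda), x >= 0 (mu_x), y >= 0 (mu_y)
KKT stationarity: -y + lambda - mu_x = 0, -x + lambda - mu_y = 0, with lambda, mu_x, mu_y >= 0
Complementary slackness: lambda*(x + y - 7) = 0, mu_x*x = 0, mu_y*y = 0
If lambda = 0: y = -mu_x <= 0 and x = -mu_y <= 0 force x = y = 0 with f = 0; but x = y = 7/2 is feasible with f = -49/4 < 0, so this is not the minimum. Hence lambda > 0 and x + y = 7.
Try x > 0, y > 0 (so mu_x = mu_y = 0): y = lambda, x = lambda => x = y = lambda
x + y = 7 => 2*lambda = 7 => lambda = 7/2
x* = y* = 7/2 > 0, consistent with mu_x = mu_y = 0.
(Any feasible point with x = 0 or y = 0 has f = 0 > -49/4, so the minimum is not on those boundaries.)
min(-xy) = -49/4 (i.e. max xy = 49/4)
Multipliers: lambda = 7/2, mu_x = 0, mu_y = 0
Complementary slackness: lambda*(x + y - 7) = 7/2*(7/2 + 7/2 - 7) = 0, mu_x*x = 0*7/2 = 0, mu_y*y = 0*7/2 = 0. Satisfied.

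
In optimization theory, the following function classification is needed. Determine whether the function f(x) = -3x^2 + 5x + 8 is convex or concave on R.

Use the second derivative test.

f(x) = -3x^2 + 5x + 8
f'(x) = -6x + 5
f''(x) = -6
Since f''(x) = -6 < 0 for all x, f is concave on R.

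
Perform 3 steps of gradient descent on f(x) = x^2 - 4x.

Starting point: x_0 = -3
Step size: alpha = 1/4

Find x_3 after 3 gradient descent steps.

f(x) = x^2 - 4x, f'(x) = 2x + (-4)
Step 1: f'(-3) = -10, x_1 = -3 - 1/4 * -10 = -1/2
Step 2: f'(-1/2) = -5, x_2 = -1/2 - 1/4 * -5 = 3/4
Step 3: f'(3/4) = -5/2, x_3 = 3/4 - 1/4 * -5/2 = 11/8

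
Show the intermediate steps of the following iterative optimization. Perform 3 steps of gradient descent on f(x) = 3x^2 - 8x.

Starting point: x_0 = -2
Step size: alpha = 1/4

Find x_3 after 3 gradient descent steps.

f(x) = 3x^2 - 8x, f'(x) = 6x + (-8)
Step 1: f'(-2) = -20, x_1 = -2 - 1/4 * -20 = 3
Step 2: f'(3) = 10, x_2 = 3 - 1/4 * 10 = 1/2
Step 3: f'(1/2) = -5, x_3 = 1/2 - 1/4 * -5 = 7/4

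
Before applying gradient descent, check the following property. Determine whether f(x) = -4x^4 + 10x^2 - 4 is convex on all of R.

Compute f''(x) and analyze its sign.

f(x) = -4x^4 + 10x^2 - 4
f'(x) = -16x^3 + 20x
f''(x) = -48x^2 + 20
f''(x) = -48x^2 + 20 -> -inf as |x| -> inf
Therefore, f is not globally convex on R.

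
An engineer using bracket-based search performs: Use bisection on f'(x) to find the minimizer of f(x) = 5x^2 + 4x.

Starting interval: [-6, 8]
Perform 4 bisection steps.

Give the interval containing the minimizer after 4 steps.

Finding critical point of f(x) = 5x^2 + 4x using bisection on f'(x) = 10x + 4.
f'(x) = 0 when x = -2/5.
Starting interval: [-6, 8]
Step 1: mid = 1, f'(mid) = 14, new interval = [-6, 1]
Step 2: mid = -5/2, f'(mid) = -21, new interval = [-5/2, 1]
Step 3: mid = -3/4, f'(mid) = -7/2, new interval = [-3/4, 1]
Step 4: mid = 1/8, f'(mid) = 21/4, new interval = [-3/4, 1/8]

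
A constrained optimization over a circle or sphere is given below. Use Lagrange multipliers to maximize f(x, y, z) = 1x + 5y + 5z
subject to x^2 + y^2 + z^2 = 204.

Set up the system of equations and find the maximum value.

Lagrange conditions: 1 = 2*lambda*x, 5 = 2*lambda*y, 5 = 2*lambda*z
So x:1 = y:5 = z:5, i.e. x = 1t, y = 5t, z = 5t
Constraint: t^2*(1^2 + 5^2 + 5^2) = 204
  t^2 * 51 = 204  =>  t = sqrt(4)
Maximum = 1*1t + 5*5t + 5*5t = 51*sqrt(4) = 102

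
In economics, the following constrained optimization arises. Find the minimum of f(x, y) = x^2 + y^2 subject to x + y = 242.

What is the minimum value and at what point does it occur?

Substitute y = 242 - x into f(x,y) = x^2 + y^2:
g(x) = x^2 + (242 - x)^2 = 2x^2 - 484x + 58564
g'(x) = 4x - 484 = 0  =>  x = 121
y = 242 - 121 = 121
Minimum value = 121^2 + 121^2 = 29282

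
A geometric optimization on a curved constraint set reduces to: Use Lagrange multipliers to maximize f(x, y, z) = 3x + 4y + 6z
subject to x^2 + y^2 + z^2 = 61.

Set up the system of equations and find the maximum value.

Lagrange conditions: 3 = 2*lambda*x, 4 = 2*lambda*y, 6 = 2*lambda*z
So x:3 = y:4 = z:6, i.e. x = 3t, y = 4t, z = 6t
Constraint: t^2*(3^2 + 4^2 + 6^2) = 61
  t^2 * 61 = 61  =>  t = sqrt(1)
Maximum = 3*3t + 4*4t + 6*6t = 61*sqrt(1) = 61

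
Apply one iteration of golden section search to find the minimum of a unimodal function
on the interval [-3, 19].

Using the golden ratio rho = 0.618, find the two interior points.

Golden section search on [-3, 19].
Golden ratio rho = 0.618 (approx).
Interior points:
  x_1 = -3 + (1-0.618)*22 = 5.4040
  x_2 = -3 + 0.618*22 = 10.5960
Compare f(x_1) and f(x_2) to determine which subinterval to keep.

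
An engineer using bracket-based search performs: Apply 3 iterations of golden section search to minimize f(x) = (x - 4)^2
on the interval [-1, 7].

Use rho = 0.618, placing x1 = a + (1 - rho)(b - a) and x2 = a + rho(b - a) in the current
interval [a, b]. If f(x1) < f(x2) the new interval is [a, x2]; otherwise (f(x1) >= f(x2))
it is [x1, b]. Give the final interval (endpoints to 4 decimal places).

Golden section search for min of f(x) = (x - 4)^2 on [-1, 7].
Each step: x1 = a + (1 - rho)(b - a), x2 = a + rho(b - a); if f(x1) < f(x2) keep [a, x2], otherwise keep [x1, b].
Step 1: [-1.0000, 7.0000], x1=2.0560 (f=3.7791), x2=3.9440 (f=0.0031); f(x1) > f(x2) => keep [2.0560, 7.0000]
Step 2: [2.0560, 7.0000], x1=3.9446 (f=0.0031), x2=5.1114 (f=1.2352); f(x1) < f(x2) => keep [2.0560, 5.1114]
Step 3: [2.0560, 5.1114], x1=3.2232 (f=0.6035), x2=3.9442 (f=0.0031); f(x1) > f(x2) => keep [3.2232, 5.1114]
Final interval: [3.2232, 5.1114]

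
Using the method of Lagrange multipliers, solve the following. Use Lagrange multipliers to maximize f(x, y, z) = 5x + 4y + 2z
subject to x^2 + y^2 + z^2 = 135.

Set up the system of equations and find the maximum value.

Lagrange conditions: 5 = 2*lambda*x, 4 = 2*lambda*y, 2 = 2*lambda*z
So x:5 = y:4 = z:2, i.e. x = 5t, y = 4t, z = 2t
Constraint: t^2*(5^2 + 4^2 + 2^2) = 135
  t^2 * 45 = 135  =>  t = sqrt(3)
Maximum = 5*5t + 4*4t + 2*2t = 45*sqrt(3) = sqrt(6075)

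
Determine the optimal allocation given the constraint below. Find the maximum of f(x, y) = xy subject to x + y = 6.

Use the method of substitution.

Substitute y = 6 - x into f(x,y) = xy:
g(x) = x(6 - x) = 6x - x^2
g'(x) = 6 - 2x = 0  =>  x = 3
y = 6 - 3 = 3
Maximum value = 3 * 3 = 9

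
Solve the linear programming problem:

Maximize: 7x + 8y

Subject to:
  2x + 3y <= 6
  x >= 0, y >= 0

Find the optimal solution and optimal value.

The feasible region has vertices at [(0, 0), (3, 0), (0, 2)].
Checking objective 7x + 8y at each vertex:
  (0, 0): 7*0 + 8*0 = 0
  (3, 0): 7*3 + 8*0 = 21
  (0, 2): 7*0 + 8*2 = 16
Maximum is 21 at (3, 0).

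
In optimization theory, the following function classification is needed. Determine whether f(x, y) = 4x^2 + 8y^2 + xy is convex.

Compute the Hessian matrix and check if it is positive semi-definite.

f(x,y) = 4x^2 + 8y^2 + xy
Hessian H = [[8, 1], [1, 16]]
trace(H) = 24, det(H) = 127
Eigenvalues: (24 +/- sqrt(68)) / 2 = 16.12, 7.877
Since both eigenvalues > 0, f is convex.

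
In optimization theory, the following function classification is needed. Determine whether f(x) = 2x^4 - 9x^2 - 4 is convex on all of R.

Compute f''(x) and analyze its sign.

f(x) = 2x^4 - 9x^2 - 4
f'(x) = 8x^3 + -18x
f''(x) = 24x^2 + -18
f''(0) = -18 < 0, so not convex near x = 0
Therefore, f is not globally convex on R.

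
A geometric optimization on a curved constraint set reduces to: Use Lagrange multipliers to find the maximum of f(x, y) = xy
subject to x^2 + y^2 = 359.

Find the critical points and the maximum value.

Lagrange conditions: y = 2*lambda*x and x = 2*lambda*y
If x = 0 then y = 0, violating the constraint, so x, y != 0.
Dividing: y/x = x/y => x^2 = y^2 => y = x or y = -x
Constraint: 2x^2 = 359 => x^2 = 359/2 => x = +/-sqrt(359/2)
Critical points: (sqrt(359/2), sqrt(359/2)), (-sqrt(359/2), -sqrt(359/2)), (sqrt(359/2), -sqrt(359/2)), (-sqrt(359/2), sqrt(359/2))
  y = x:  xy = x^2 = 359/2  at (sqrt(359/2), sqrt(359/2)) and (-sqrt(359/2), -sqrt(359/2))
  y = -x: xy = -x^2 = -359/2 at (sqrt(359/2), -sqrt(359/2)) and (-sqrt(359/2), sqrt(359/2))
Maximum xy = 359/2 at (sqrt(359/2), sqrt(359/2)) and (-sqrt(359/2), -sqrt(359/2))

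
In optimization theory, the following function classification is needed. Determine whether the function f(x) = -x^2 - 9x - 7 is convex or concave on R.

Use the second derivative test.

f(x) = -x^2 - 9x - 7
f'(x) = -2x - 9
f''(x) = -2
Since f''(x) = -2 < 0 for all x, f is concave on R.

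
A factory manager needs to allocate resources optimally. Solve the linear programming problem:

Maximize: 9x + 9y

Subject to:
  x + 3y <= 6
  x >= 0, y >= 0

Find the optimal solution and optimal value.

The feasible region has vertices at [(0, 0), (6, 0), (0, 2)].
Checking objective 9x + 9y at each vertex:
  (0, 0): 9*0 + 9*0 = 0
  (6, 0): 9*6 + 9*0 = 54
  (0, 2): 9*0 + 9*2 = 18
Maximum is 54 at (6, 0).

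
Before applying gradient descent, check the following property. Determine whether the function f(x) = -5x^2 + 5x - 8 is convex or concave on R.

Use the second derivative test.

f(x) = -5x^2 + 5x - 8
f'(x) = -10x + 5
f''(x) = -10
Since f''(x) = -10 < 0 for all x, f is concave on R.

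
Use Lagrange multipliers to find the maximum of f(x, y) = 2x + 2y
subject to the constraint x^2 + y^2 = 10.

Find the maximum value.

Set up Lagrange conditions: grad f = lambda * grad g
  2 = 2*lambda*x
  2 = 2*lambda*y
From these: x/y = 2/2, so x = 2t, y = 2t for some t.
Substitute into constraint: (2t)^2 + (2t)^2 = 10
  t^2 * 8 = 10
  t = sqrt(10/8)
Maximum = 2*x + 2*y = (2^2 + 2^2)*t = 8 * sqrt(10/8) = sqrt(80)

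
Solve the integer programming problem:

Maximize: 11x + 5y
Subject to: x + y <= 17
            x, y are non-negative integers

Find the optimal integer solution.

Objective: 11x + 5y, constraint: x + y <= 17
Coefficient of x is 11 >= coefficient of y is 5, so allocate the entire budget to x.
Optimal: x = 17, y = 0, value = 187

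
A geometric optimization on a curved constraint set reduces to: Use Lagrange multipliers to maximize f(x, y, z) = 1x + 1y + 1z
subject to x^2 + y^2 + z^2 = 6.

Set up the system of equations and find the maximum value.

Lagrange conditions: 1 = 2*lambda*x, 1 = 2*lambda*y, 1 = 2*lambda*z
So x:1 = y:1 = z:1, i.e. x = 1t, y = 1t, z = 1t
Constraint: t^2*(1^2 + 1^2 + 1^2) = 6
  t^2 * 3 = 6  =>  t = sqrt(2)
Maximum = 1*1t + 1*1t + 1*1t = 3*sqrt(2) = sqrt(18)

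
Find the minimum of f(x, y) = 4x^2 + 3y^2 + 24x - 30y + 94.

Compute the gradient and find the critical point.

f(x,y) = 4x^2 + 3y^2 + 24x - 30y + 94
df/dx = 8x + (24) = 0  =>  x = -3
df/dy = 6y + (-30) = 0  =>  y = 5
f(-3, 5) = 4*(-3)^2 + 3*(5)^2 + 24*(-3) + -30*(5) + 94 = -17
Hessian is diagonal with entries 8, 6 > 0, so this is a minimum.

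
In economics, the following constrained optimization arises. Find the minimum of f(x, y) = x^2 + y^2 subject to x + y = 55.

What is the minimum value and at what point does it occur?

Substitute y = 55 - x into f(x,y) = x^2 + y^2:
g(x) = x^2 + (55 - x)^2 = 2x^2 - 110x + 3025
g'(x) = 4x - 110 = 0  =>  x = 55/2
y = 55 - 55/2 = 55/2
Minimum value = (55/2)^2 + (55/2)^2 = 3025/2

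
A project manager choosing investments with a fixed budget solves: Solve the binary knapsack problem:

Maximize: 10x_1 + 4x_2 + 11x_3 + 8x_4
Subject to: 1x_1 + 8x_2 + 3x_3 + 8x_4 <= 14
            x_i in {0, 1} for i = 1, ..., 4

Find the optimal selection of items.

Items: item 1 (v=10, w=1), item 2 (v=4, w=8), item 3 (v=11, w=3), item 4 (v=8, w=8)
Capacity: 14
Checking all 16 subsets (w = total weight, v = total value):
  {}: w = 0, v = 0
  {1}: w = 1, v = 10
  {2}: w = 8, v = 4
  {3}: w = 3, v = 11
  {4}: w = 8, v = 8
  {1, 2}: w = 9, v = 14
  {1, 3}: w = 4, v = 21
  {1, 4}: w = 9, v = 18
  {2, 3}: w = 11, v = 15
  {2, 4}: w = 16 > 14, infeasible
  {3, 4}: w = 11, v = 19
  {1, 2, 3}: w = 12, v = 25
  {1, 2, 4}: w = 17 > 14, infeasible
  {1, 3, 4}: w = 12, v = 29
  {2, 3, 4}: w = 19 > 14, infeasible
  {1, 2, 3, 4}: w = 20 > 14, infeasible
Best feasible subset: items [1, 3, 4]
Total weight: 12 <= 14, total value: 29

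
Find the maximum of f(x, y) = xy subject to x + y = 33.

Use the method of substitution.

Substitute y = 33 - x into f(x,y) = xy:
g(x) = x(33 - x) = 33x - x^2
g'(x) = 33 - 2x = 0  =>  x = 33/2
y = 33 - 33/2 = 33/2
Maximum value = (33/2) * (33/2) = 1089/4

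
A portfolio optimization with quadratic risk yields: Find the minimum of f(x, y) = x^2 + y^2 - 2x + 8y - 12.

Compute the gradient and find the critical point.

f(x,y) = x^2 + y^2 - 2x + 8y - 12
df/dx = 2x + (-2) = 0  =>  x = 1
df/dy = 2y + (8) = 0  =>  y = -4
f(1, -4) = 1*(1)^2 + 1*(-4)^2 + -2*(1) + 8*(-4) + -12 = -29
Hessian is diagonal with entries 2, 2 > 0, so this is a minimum.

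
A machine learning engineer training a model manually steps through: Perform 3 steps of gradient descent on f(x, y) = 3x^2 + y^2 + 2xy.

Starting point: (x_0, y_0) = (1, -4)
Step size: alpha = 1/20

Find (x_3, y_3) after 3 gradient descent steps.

f(x,y) = 3x^2 + y^2 + 2xy
grad_x = 6x + 2y, grad_y = 2y + 2x
Step 1: grad = (-2, -6), (11/10, -37/10)
Step 2: grad = (-4/5, -26/5), (57/50, -86/25)
Step 3: grad = (-1/25, -23/5), (571/500, -321/100)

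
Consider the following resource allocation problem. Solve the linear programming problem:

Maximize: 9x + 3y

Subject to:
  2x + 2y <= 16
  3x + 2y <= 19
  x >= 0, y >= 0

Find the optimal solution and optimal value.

Feasible vertices: (0, 0), (0, 8), (3, 5), (19/3, 0)
Objective 9x + 3y at each:
  (0, 0): 0
  (0, 8): 24
  (3, 5): 42
  (19/3, 0): 57
Maximum is 57 at (19/3, 0).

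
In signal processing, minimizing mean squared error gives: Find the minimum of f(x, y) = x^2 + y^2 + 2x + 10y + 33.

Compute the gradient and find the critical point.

f(x,y) = x^2 + y^2 + 2x + 10y + 33
df/dx = 2x + (2) = 0  =>  x = -1
df/dy = 2y + (10) = 0  =>  y = -5
f(-1, -5) = 1*(-1)^2 + 1*(-5)^2 + 2*(-1) + 10*(-5) + 33 = 7
Hessian is diagonal with entries 2, 2 > 0, so this is a minimum.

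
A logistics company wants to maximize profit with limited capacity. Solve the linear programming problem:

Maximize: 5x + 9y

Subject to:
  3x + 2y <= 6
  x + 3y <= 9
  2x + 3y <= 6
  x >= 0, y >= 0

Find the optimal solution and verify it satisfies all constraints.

Feasible vertices: (0, 0), (0, 2), (6/5, 6/5), (2, 0)
Objective 5x + 9y at each vertex:
  (0, 0): 0
  (0, 2): 18
  (6/5, 6/5): 84/5
  (2, 0): 10
Maximum is 18 at (0, 2).
Verify constraints at (x, y) = (0, 2):
  3*0 + 2*2 = 4 <= 6
  1*0 + 3*2 = 6 <= 9
  2*0 + 3*2 = 6 <= 6 (active)
  x = 0 >= 0, y = 2 >= 0. All constraints satisfied.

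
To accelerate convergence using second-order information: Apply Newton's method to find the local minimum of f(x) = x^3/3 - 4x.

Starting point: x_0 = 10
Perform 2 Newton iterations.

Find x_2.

f(x) = x^3/3 - 4x
f'(x) = x^2 - 4, f''(x) = 2x
Newton update: x_{n+1} = x_n - (x_n^2 - 4)/(2*x_n)
Step 1: x_0 = 10, f'=96, f''=20, x_1 = 26/5
Step 2: x_1 = 26/5, f'=576/25, f''=52/5, x_2 = 194/65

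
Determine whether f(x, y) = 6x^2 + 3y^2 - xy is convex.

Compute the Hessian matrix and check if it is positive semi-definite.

f(x,y) = 6x^2 + 3y^2 - xy
Hessian H = [[12, -1], [-1, 6]]
trace(H) = 18, det(H) = 71
Eigenvalues: (18 +/- sqrt(40)) / 2 = 12.16, 5.838
Since both eigenvalues > 0, f is convex.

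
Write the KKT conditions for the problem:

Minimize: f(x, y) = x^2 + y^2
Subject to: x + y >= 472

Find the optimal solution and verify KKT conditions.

KKT conditions for min x^2 + y^2 s.t. x + y >= 472:
Stationarity: 2x = mu, 2y = mu
So x = y = mu/2.
Complementary slackness: mu*(x + y - 472) = 0
Primal feasibility: x + y >= 472; dual feasibility: mu >= 0
If mu = 0 then x = y = 0, but 0 + 0 < 472 is infeasible, so the constraint is active.
Constraint active: x + y = 2*(mu/2) = 472 => mu = 472
x = y = 236, f = 111392
Verify: stationarity 2*236 = 472 = mu; primal 236 + 236 = 472 >= 472; dual mu = 472 >= 0; complementary slackness 472*(472 - 472) = 0. All KKT conditions hold.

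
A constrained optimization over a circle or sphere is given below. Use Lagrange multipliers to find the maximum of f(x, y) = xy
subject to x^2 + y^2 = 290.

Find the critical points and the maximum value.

Lagrange conditions: y = 2*lambda*x and x = 2*lambda*y
If x = 0 then y = 0, violating the constraint, so x, y != 0.
Dividing: y/x = x/y => x^2 = y^2 => y = x or y = -x
Constraint: 2x^2 = 290 => x^2 = 145 => x = +/-sqrt(145)
Critical points: (sqrt(145), sqrt(145)), (-sqrt(145), -sqrt(145)), (sqrt(145), -sqrt(145)), (-sqrt(145), sqrt(145))
  y = x:  xy = x^2 = 145  at (sqrt(145), sqrt(145)) and (-sqrt(145), -sqrt(145))
  y = -x: xy = -x^2 = -145 at (sqrt(145), -sqrt(145)) and (-sqrt(145), sqrt(145))
Maximum xy = 145 at (sqrt(145), sqrt(145)) and (-sqrt(145), -sqrt(145))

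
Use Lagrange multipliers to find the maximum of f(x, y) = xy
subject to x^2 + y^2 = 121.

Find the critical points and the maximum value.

Lagrange conditions: y = 2*lambda*x and x = 2*lambda*y
If x = 0 then y = 0, violating the constraint, so x, y != 0.
Dividing: y/x = x/y => x^2 = y^2 => y = x or y = -x
Constraint: 2x^2 = 121 => x^2 = 121/2 => x = +/-sqrt(121/2)
Critical points: (sqrt(121/2), sqrt(121/2)), (-sqrt(121/2), -sqrt(121/2)), (sqrt(121/2), -sqrt(121/2)), (-sqrt(121/2), sqrt(121/2))
  y = x:  xy = x^2 = 121/2  at (sqrt(121/2), sqrt(121/2)) and (-sqrt(121/2), -sqrt(121/2))
  y = -x: xy = -x^2 = -121/2 at (sqrt(121/2), -sqrt(121/2)) and (-sqrt(121/2), sqrt(121/2))
Maximum xy = 121/2 at (sqrt(121/2), sqrt(121/2)) and (-sqrt(121/2), -sqrt(121/2))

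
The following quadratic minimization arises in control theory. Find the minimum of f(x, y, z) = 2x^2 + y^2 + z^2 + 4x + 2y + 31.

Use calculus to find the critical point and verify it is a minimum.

f(x,y,z) = 2x^2 + y^2 + z^2 + 4x + 2y + 31
df/dx = 4x + (4) = 0 => x = -1
df/dy = 2y + (2) = 0 => y = -1
df/dz = 2z + (0) = 0 => z = 0
f(-1,-1,0) = 2*(-1)^2 + 1*(-1)^2 + 1*(0)^2 + 4*(-1) + 2*(-1) + 31 = 28
Hessian is diagonal with entries 4, 2, 2 > 0, confirmed minimum.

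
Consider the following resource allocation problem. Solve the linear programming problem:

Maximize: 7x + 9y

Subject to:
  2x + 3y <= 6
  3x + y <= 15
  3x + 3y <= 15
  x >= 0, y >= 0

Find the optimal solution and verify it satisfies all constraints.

Feasible vertices: (0, 0), (0, 2), (3, 0)
Objective 7x + 9y at each vertex:
  (0, 0): 0
  (0, 2): 18
  (3, 0): 21
Maximum is 21 at (3, 0).
Verify constraints at (x, y) = (3, 0):
  2*3 + 3*0 = 6 <= 6 (active)
  3*3 + 1*0 = 9 <= 15
  3*3 + 3*0 = 9 <= 15
  x = 3 >= 0, y = 0 >= 0. All constraints satisfied.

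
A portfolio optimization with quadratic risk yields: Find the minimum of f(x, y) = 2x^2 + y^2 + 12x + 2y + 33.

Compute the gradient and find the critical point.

f(x,y) = 2x^2 + y^2 + 12x + 2y + 33
df/dx = 4x + (12) = 0  =>  x = -3
df/dy = 2y + (2) = 0  =>  y = -1
f(-3, -1) = 2*(-3)^2 + 1*(-1)^2 + 12*(-3) + 2*(-1) + 33 = 14
Hessian is diagonal with entries 4, 2 > 0, so this is a minimum.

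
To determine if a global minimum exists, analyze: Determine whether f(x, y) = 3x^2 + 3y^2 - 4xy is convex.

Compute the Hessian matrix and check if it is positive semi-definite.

f(x,y) = 3x^2 + 3y^2 - 4xy
Hessian H = [[6, -4], [-4, 6]]
trace(H) = 12, det(H) = 20
Eigenvalues: (12 +/- sqrt(64)) / 2 = 10, 2
Since both eigenvalues > 0, f is convex.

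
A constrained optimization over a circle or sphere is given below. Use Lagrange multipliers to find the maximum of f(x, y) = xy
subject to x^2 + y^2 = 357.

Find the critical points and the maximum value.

Lagrange conditions: y = 2*lambda*x and x = 2*lambda*y
If x = 0 then y = 0, violating the constraint, so x, y != 0.
Dividing: y/x = x/y => x^2 = y^2 => y = x or y = -x
Constraint: 2x^2 = 357 => x^2 = 357/2 => x = +/-sqrt(357/2)
Critical points: (sqrt(357/2), sqrt(357/2)), (-sqrt(357/2), -sqrt(357/2)), (sqrt(357/2), -sqrt(357/2)), (-sqrt(357/2), sqrt(357/2))
  y = x:  xy = x^2 = 357/2  at (sqrt(357/2), sqrt(357/2)) and (-sqrt(357/2), -sqrt(357/2))
  y = -x: xy = -x^2 = -357/2 at (sqrt(357/2), -sqrt(357/2)) and (-sqrt(357/2), sqrt(357/2))
Maximum xy = 357/2 at (sqrt(357/2), sqrt(357/2)) and (-sqrt(357/2), -sqrt(357/2))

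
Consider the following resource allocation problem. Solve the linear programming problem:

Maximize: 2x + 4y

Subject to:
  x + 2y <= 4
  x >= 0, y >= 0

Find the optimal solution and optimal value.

The feasible region has vertices at [(0, 0), (4, 0), (0, 2)].
Checking objective 2x + 4y at each vertex:
  (0, 0): 2*0 + 4*0 = 0
  (4, 0): 2*4 + 4*0 = 8
  (0, 2): 2*0 + 4*2 = 8
Maximum is 8 at (4, 0).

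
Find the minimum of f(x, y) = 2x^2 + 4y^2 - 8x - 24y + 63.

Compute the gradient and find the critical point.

f(x,y) = 2x^2 + 4y^2 - 8x - 24y + 63
df/dx = 4x + (-8) = 0  =>  x = 2
df/dy = 8y + (-24) = 0  =>  y = 3
f(2, 3) = 2*(2)^2 + 4*(3)^2 + -8*(2) + -24*(3) + 63 = 19
Hessian is diagonal with entries 4, 8 > 0, so this is a minimum.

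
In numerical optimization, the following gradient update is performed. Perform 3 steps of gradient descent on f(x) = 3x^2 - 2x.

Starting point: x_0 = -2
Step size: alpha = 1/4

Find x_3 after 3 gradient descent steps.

f(x) = 3x^2 - 2x, f'(x) = 6x + (-2)
Step 1: f'(-2) = -14, x_1 = -2 - 1/4 * -14 = 3/2
Step 2: f'(3/2) = 7, x_2 = 3/2 - 1/4 * 7 = -1/4
Step 3: f'(-1/4) = -7/2, x_3 = -1/4 - 1/4 * -7/2 = 5/8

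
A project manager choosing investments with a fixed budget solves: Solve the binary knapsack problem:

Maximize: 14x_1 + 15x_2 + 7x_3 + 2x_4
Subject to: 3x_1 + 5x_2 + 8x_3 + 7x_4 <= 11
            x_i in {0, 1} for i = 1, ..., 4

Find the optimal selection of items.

Items: item 1 (v=14, w=3), item 2 (v=15, w=5), item 3 (v=7, w=8), item 4 (v=2, w=7)
Capacity: 11
Checking all 16 subsets (w = total weight, v = total value):
  {}: w = 0, v = 0
  {1}: w = 3, v = 14
  {2}: w = 5, v = 15
  {3}: w = 8, v = 7
  {4}: w = 7, v = 2
  {1, 2}: w = 8, v = 29
  {1, 3}: w = 11, v = 21
  {1, 4}: w = 10, v = 16
  {2, 3}: w = 13 > 11, infeasible
  {2, 4}: w = 12 > 11, infeasible
  {3, 4}: w = 15 > 11, infeasible
  {1, 2, 3}: w = 16 > 11, infeasible
  {1, 2, 4}: w = 15 > 11, infeasible
  {1, 3, 4}: w = 18 > 11, infeasible
  {2, 3, 4}: w = 20 > 11, infeasible
  {1, 2, 3, 4}: w = 23 > 11, infeasible
Best feasible subset: items [1, 2]
Total weight: 8 <= 11, total value: 29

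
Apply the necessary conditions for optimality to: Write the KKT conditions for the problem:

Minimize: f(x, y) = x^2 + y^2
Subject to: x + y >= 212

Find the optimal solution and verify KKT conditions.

KKT conditions for min x^2 + y^2 s.t. x + y >= 212:
Stationarity: 2x = mu, 2y = mu
So x = y = mu/2.
Complementary slackness: mu*(x + y - 212) = 0
Primal feasibility: x + y >= 212; dual feasibility: mu >= 0
If mu = 0 then x = y = 0, but 0 + 0 < 212 is infeasible, so the constraint is active.
Constraint active: x + y = 2*(mu/2) = 212 => mu = 212
x = y = 106, f = 22472
Verify: stationarity 2*106 = 212 = mu; primal 106 + 106 = 212 >= 212; dual mu = 212 >= 0; complementary slackness 212*(212 - 212) = 0. All KKT conditions hold.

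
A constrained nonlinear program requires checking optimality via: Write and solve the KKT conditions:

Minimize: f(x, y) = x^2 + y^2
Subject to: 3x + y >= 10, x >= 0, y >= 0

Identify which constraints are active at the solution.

KKT conditions for min x^2 + y^2 s.t. 3x + 1y >= 10, x >= 0, y >= 0:
Stationarity: 2x = mu*3 + mu_x, 2y = mu*1 + mu_y, with mu, mu_x, mu_y >= 0
Complementary slackness: mu*(3x + y - 10) = 0, mu_x*x = 0, mu_y*y = 0
(0, 0) is infeasible (3*0 + 1*0 < 10), so if mu = 0 stationarity would force x = mu_x/2 >= 0, y = mu_y/2 >= 0 with mu_x*x = mu_y*y = 0, i.e. x = y = 0: contradiction. Hence mu > 0 and 3x + y = 10 is active.
Try x > 0, y > 0 (so mu_x = mu_y = 0): x = 3*mu/2, y = 1*mu/2
Substitute: 3*(3*mu/2) + 1*(1*mu/2) = 10
  mu*10/2 = 10 => mu = 2
x* = 3 > 0, y* = 1 > 0, consistent with mu_x = mu_y = 0.
f is convex and the constraints are linear, so this KKT point is the global minimum.
f* = 10
Active constraints: 3x + y >= 10 (holds with equality, mu = 2 > 0); x >= 0 and y >= 0 are inactive (mu_x = mu_y = 0).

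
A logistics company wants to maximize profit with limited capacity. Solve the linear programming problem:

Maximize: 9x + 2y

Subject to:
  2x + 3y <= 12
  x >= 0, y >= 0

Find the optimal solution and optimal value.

The feasible region has vertices at [(0, 0), (6, 0), (0, 4)].
Checking objective 9x + 2y at each vertex:
  (0, 0): 9*0 + 2*0 = 0
  (6, 0): 9*6 + 2*0 = 54
  (0, 4): 9*0 + 2*4 = 8
Maximum is 54 at (6, 0).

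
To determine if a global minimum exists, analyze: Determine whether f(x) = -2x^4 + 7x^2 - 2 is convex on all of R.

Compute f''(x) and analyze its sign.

f(x) = -2x^4 + 7x^2 - 2
f'(x) = -8x^3 + 14x
f''(x) = -24x^2 + 14
f''(x) = -24x^2 + 14 -> -inf as |x| -> inf
Therefore, f is not globally convex on R.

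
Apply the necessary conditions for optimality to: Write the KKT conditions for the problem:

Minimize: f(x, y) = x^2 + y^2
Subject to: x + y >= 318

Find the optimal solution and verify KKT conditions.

KKT conditions for min x^2 + y^2 s.t. x + y >= 318:
Stationarity: 2x = mu, 2y = mu
So x = y = mu/2.
Complementary slackness: mu*(x + y - 318) = 0
Primal feasibility: x + y >= 318; dual feasibility: mu >= 0
If mu = 0 then x = y = 0, but 0 + 0 < 318 is infeasible, so the constraint is active.
Constraint active: x + y = 2*(mu/2) = 318 => mu = 318
x = y = 159, f = 50562
Verify: stationarity 2*159 = 318 = mu; primal 159 + 159 = 318 >= 318; dual mu = 318 >= 0; complementary slackness 318*(318 - 318) = 0. All KKT conditions hold.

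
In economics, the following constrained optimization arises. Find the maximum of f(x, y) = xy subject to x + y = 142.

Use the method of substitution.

Substitute y = 142 - x into f(x,y) = xy:
g(x) = x(142 - x) = 142x - x^2
g'(x) = 142 - 2x = 0  =>  x = 71
y = 142 - 71 = 71
Maximum value = 71 * 71 = 5041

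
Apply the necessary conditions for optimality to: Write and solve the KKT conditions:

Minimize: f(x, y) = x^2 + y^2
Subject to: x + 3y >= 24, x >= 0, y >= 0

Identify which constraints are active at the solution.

KKT conditions for min x^2 + y^2 s.t. 1x + 3y >= 24, x >= 0, y >= 0:
Stationarity: 2x = mu*1 + mu_x, 2y = mu*3 + mu_y, with mu, mu_x, mu_y >= 0
Complementary slackness: mu*(x + 3y - 24) = 0, mu_x*x = 0, mu_y*y = 0
(0, 0) is infeasible (1*0 + 3*0 < 24), so if mu = 0 stationarity would force x = mu_x/2 >= 0, y = mu_y/2 >= 0 with mu_x*x = mu_y*y = 0, i.e. x = y = 0: contradiction. Hence mu > 0 and x + 3y = 24 is active.
Try x > 0, y > 0 (so mu_x = mu_y = 0): x = 1*mu/2, y = 3*mu/2
Substitute: 1*(1*mu/2) + 3*(3*mu/2) = 24
  mu*10/2 = 24 => mu = 24/5
x* = 12/5 > 0, y* = 36/5 > 0, consistent with mu_x = mu_y = 0.
f is convex and the constraints are linear, so this KKT point is the global minimum.
f* = 288/5
Active constraints: x + 3y >= 24 (holds with equality, mu = 24/5 > 0); x >= 0 and y >= 0 are inactive (mu_x = mu_y = 0).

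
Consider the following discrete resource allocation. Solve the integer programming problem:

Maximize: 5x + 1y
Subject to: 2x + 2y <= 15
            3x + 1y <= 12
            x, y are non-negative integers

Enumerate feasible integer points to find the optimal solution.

Constraint 1: 2x + 2y <= 15
Constraint 2: 3x + 1y <= 12
Feasible x range (need y >= 0): 0 <= x <= min(15/2, 12/3) => x in {0, ..., 4}.
Enumerate feasible integer points row by row (the coefficient of y is 1 > 0, so for each x the largest feasible y gives the best value):
  x = 0: y <= min((15 - 2*0)/2, (12 - 3*0)/1) => y in {0, ..., 7}; best 5*0 + 1*7 = 7
  x = 1: y <= min((15 - 2*1)/2, (12 - 3*1)/1) => y in {0, ..., 6}; best 5*1 + 1*6 = 11
  x = 2: y <= min((15 - 2*2)/2, (12 - 3*2)/1) => y in {0, ..., 5}; best 5*2 + 1*5 = 15
  x = 3: y <= min((15 - 2*3)/2, (12 - 3*3)/1) => y in {0, ..., 3}; best 5*3 + 1*3 = 18
  x = 4: y <= min((15 - 2*4)/2, (12 - 3*4)/1) => y in {0}; best 5*4 + 1*0 = 20
The maximum 5x + 1y = 20 is achieved at x = 4, y = 0.
Check: 2*4 + 2*0 = 8 <= 15 and 3*4 + 1*0 = 12 <= 12.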